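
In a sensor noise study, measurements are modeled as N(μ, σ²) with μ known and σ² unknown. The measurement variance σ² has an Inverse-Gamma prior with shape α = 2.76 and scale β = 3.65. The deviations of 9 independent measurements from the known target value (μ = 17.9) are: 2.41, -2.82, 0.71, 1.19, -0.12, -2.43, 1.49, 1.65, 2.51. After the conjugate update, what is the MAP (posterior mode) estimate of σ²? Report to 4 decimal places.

2.4299

With known mean μ and an Inverse-Gamma(α, β) prior on σ², the Normal likelihood is conjugate: posterior is Inv-Gamma(α + n/2, β + Σ(xᵢ−μ)²/2).
Σ(xᵢ−μ)² = (2.41)² + (-2.82)² + (0.71)² + (1.19)² + (-0.12)² + (-2.43)² + (1.49)² + (1.65)² + (2.51)² = 32.8427.
Posterior: Inv-Gamma(2.76 + 9/2, 3.65 + 32.8427/2) = Inv-Gamma(7.26, 20.07135).
Mode = β/(α+1) = 20.07135/8.26 = 2.4299.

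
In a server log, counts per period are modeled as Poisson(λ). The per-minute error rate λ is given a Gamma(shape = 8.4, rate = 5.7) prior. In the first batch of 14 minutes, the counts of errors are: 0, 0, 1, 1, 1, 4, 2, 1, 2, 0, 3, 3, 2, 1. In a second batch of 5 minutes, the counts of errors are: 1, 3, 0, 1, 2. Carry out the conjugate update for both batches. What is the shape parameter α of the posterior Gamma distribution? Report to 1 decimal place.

36.4

With a Gamma(shape α, rate β) prior, the Poisson likelihood is conjugate: the posterior is Gamma(α + ΣXᵢ, β + n).
Batch 1: sum of counts S = 21 over n = 14 minutes.
After batch 1: Gamma(α+S, β+n) = Gamma(8.4+21, 5.7+14) = Gamma(29.4, 19.7).
Batch 2: sum of counts S = 7 over n = 5 minutes.
After batch 2: Gamma(α+S, β+n) = Gamma(29.4+7, 19.7+5) = Gamma(36.4, 24.7).
Posterior α = 36.4.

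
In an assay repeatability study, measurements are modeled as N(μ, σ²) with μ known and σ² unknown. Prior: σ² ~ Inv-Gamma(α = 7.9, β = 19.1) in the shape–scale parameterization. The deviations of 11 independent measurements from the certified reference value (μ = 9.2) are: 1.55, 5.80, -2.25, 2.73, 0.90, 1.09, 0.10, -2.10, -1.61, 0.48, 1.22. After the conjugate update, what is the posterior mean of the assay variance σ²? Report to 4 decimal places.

With known mean μ and an Inverse-Gamma(α, β) prior on σ², the Normal likelihood is conjugate: posterior is Inv-Gamma(α + n/2, β + Σ(xᵢ−μ)²/2).
Σ(xᵢ−μ)² = (1.55)² + (5.80)² + (-2.25)² + (2.73)² + (0.90)² + (1.09)² + (0.10)² + (-2.10)² + (-1.61)² + (0.48)² + (1.22)² = 59.2869.
Posterior: Inv-Gamma(7.9 + 11/2, 19.1 + 59.2869/2) = Inv-Gamma(13.40, 48.74345).
E[σ²|data] = β/(α−1) = 48.74345/12.40 = 3.9309.

3.9309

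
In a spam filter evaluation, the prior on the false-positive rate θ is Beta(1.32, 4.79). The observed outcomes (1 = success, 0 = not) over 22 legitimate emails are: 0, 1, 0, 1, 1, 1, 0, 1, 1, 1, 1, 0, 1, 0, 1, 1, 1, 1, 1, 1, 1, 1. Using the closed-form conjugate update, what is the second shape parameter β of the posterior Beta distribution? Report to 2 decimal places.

9.79

The Beta prior is conjugate to a Binomial/Bernoulli likelihood; the update adds successes to α and failures to β.
Posterior: Beta(α+k, β+n−k) = Beta(1.32+17, 4.79+5) = Beta(18.32, 9.79).
Posterior β = 9.79.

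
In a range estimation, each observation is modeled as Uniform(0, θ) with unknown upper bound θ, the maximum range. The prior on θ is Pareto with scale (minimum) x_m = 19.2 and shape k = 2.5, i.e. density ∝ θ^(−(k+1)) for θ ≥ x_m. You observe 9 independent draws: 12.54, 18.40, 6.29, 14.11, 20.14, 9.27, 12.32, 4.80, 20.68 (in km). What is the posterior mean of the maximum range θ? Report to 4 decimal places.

22.6495

A Pareto(scale x_m, shape k) prior on the upper bound θ of Uniform(0, θ) is conjugate: posterior is Pareto(max(x_m, max xᵢ), k + n).
Sample maximum = 20.68; prior scale x_m = 19.2 → posterior scale = max = 20.68.
Posterior shape = 2.5 + 9 = 11.5.
E[θ|data] = k·x_m/(k−1) = 11.5·20.68/10.5 = 22.6495.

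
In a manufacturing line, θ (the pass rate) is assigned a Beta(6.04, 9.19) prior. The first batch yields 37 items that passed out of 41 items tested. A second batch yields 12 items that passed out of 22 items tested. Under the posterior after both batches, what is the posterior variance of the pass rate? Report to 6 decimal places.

The Beta prior is conjugate to a Binomial/Bernoulli likelihood; the update adds successes to α and failures to β.
After batch 1: Beta(6.04+37, 9.19+4) = Beta(43.04, 13.19).
After batch 2: Beta(43.04+12, 13.19+10) = Beta(55.04, 23.19).
Var = αβ/((α+β)²(α+β+1)) = 55.04·23.19/(78.23²·79.23) = 0.002632.

0.002632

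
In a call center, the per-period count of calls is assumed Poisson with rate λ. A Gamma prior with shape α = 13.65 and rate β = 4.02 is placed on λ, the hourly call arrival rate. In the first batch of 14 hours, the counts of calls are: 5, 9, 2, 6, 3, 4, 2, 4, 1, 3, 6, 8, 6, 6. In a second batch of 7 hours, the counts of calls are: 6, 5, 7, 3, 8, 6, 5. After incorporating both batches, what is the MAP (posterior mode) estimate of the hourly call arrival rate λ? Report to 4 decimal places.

4.7022

With a Gamma(shape α, rate β) prior, the Poisson likelihood is conjugate: the posterior is Gamma(α + ΣXᵢ, β + n).
Batch 1: sum of counts S = 65 over n = 14 hours.
After batch 1: Gamma(α+S, β+n) = Gamma(13.65+65, 4.02+14) = Gamma(78.65, 18.02).
Batch 2: sum of counts S = 40 over n = 7 hours.
After batch 2: Gamma(α+S, β+n) = Gamma(78.65+40, 18.02+7) = Gamma(118.65, 25.02).
Mode of Gamma(α,β) for α≥1 is (α−1)/β = 117.65/25.02 = 4.7022.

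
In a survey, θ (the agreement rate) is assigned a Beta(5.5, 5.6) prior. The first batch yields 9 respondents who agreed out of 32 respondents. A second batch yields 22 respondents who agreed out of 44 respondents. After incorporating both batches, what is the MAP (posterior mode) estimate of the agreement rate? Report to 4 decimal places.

0.4172

The Beta prior is conjugate to a Binomial/Bernoulli likelihood; the update adds successes to α and failures to β.
After batch 1: Beta(5.5+9, 5.6+23) = Beta(14.5, 28.6).
After batch 2: Beta(14.5+22, 28.6+22) = Beta(36.5, 50.6).
Mode of Beta(a,b) for a,b>1 is (a−1)/(a+b−2) = 35.5/85.1 = 0.4172.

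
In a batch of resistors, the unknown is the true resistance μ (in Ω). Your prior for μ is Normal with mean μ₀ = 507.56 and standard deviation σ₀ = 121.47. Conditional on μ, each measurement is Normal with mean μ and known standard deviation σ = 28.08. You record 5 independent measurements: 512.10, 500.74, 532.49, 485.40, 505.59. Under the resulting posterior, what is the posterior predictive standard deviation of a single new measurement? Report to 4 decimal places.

30.7330

For Normal data with known variance σ², a Normal(μ₀, σ₀²) prior on μ is conjugate. Posterior precision = 1/σ₀² + n/σ²; posterior mean is the precision-weighted average of μ₀ and x̄.
σ₀² = 121.47² = 14754.9609, σ² = 28.08² = 788.4864; σ² + n·σ₀² = 788.4864 + 5·14754.9609 = 74563.2909.
Posterior precision = 1/σ₀² + n/σ² = 1/14754.9609 + 5/788.4864 = (σ² + n·σ₀²)/(σ₀²σ²) = 74563.2909/(14754.9609·788.4864); posterior variance σₙ² = σ₀²σ²/(σ² + n·σ₀²) = 14754.9609·788.4864/74563.2909 = 156.029674.
Predictive variance for one new observation = σₙ² + σ² = 14754.9609·788.4864/74563.2909 + 788.4864 = σ²·(σ₀² + 74563.2909)/74563.2909 = 788.4864·89318.2518/74563.2909 = 944.516074; SD = √(788.4864·89318.2518/74563.2909) = 30.7330.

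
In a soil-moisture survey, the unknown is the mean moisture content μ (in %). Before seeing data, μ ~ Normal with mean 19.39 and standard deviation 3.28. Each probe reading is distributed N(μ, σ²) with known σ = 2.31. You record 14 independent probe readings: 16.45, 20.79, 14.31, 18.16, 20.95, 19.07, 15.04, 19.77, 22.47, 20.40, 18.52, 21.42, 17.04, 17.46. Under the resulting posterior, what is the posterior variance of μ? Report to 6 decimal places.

For Normal data with known variance σ², a Normal(μ₀, σ₀²) prior on μ is conjugate. Posterior precision = 1/σ₀² + n/σ²; posterior mean is the precision-weighted average of μ₀ and x̄.
σ₀² = 3.28² = 10.7584, σ² = 2.31² = 5.3361; σ² + n·σ₀² = 5.3361 + 14·10.7584 = 155.9537.
Posterior precision = 1/σ₀² + n/σ² = 1/10.7584 + 14/5.3361 = (σ² + n·σ₀²)/(σ₀²σ²) = 155.9537/(10.7584·5.3361); posterior variance σₙ² = σ₀²σ²/(σ² + n·σ₀²) = 10.7584·5.3361/155.9537 = 0.368109.

0.368109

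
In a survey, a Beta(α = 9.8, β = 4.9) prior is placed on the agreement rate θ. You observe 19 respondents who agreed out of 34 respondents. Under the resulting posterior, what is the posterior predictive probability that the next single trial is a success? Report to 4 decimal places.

0.5914

The Beta prior is conjugate to a Binomial/Bernoulli likelihood; the update adds successes to α and failures to β.
Posterior: Beta(α+k, β+n−k) = Beta(9.8+19, 4.9+15) = Beta(28.8, 19.9).
For a single future Bernoulli trial, P(success | data) = α/(α+β) = 0.5914.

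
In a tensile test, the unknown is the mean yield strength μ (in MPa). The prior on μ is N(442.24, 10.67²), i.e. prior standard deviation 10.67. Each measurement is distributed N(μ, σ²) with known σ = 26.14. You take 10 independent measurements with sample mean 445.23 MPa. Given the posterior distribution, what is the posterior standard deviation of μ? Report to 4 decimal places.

6.5346

For Normal data with known variance σ², a Normal(μ₀, σ₀²) prior on μ is conjugate. Posterior precision = 1/σ₀² + n/σ²; posterior mean is the precision-weighted average of μ₀ and x̄.
σ₀² = 10.67² = 113.8489, σ² = 26.14² = 683.2996; σ² + n·σ₀² = 683.2996 + 10·113.8489 = 1821.7886.
Posterior precision = 1/σ₀² + n/σ² = 1/113.8489 + 10/683.2996 = (σ² + n·σ₀²)/(σ₀²σ²) = 1821.7886/(113.8489·683.2996); posterior variance σₙ² = σ₀²σ²/(σ² + n·σ₀²) = 113.8489·683.2996/1821.7886 = 42.701391.
Posterior SD = √σₙ² = √(113.8489·683.2996/1821.7886) = 6.5346.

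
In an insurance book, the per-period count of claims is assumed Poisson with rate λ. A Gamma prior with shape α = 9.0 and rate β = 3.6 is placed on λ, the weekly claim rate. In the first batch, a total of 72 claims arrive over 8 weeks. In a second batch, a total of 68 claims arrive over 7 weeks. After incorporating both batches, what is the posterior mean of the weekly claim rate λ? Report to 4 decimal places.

8.0108

With a Gamma(shape α, rate β) prior, the Poisson likelihood is conjugate: the posterior is Gamma(α + ΣXᵢ, β + n).
After batch 1: Gamma(α+S, β+n) = Gamma(9.0+72, 3.6+8) = Gamma(81.0, 11.6).
After batch 2: Gamma(α+S, β+n) = Gamma(81.0+68, 11.6+7) = Gamma(149.0, 18.6).
Posterior mean = α/β = 149.0/18.6 = 8.0108.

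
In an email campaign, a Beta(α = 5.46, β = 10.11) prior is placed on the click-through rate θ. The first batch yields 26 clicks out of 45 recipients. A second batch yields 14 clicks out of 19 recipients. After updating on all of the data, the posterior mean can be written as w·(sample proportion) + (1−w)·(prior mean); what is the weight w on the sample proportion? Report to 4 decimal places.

The Beta prior is conjugate to a Binomial/Bernoulli likelihood; the update adds successes to α and failures to β.
Total number of recipients: n = 45 + 19 = 64.
Posterior mean = (α₀+k)/(α₀+β₀+n) = [n/(α₀+β₀+n)]·(k/n) + [(α₀+β₀)/(α₀+β₀+n)]·α₀/(α₀+β₀), so only n and the prior enter the weight.
The weight on the data is w = n/(α₀+β₀+n) = 64/(5.46+10.11+64) = 64/79.57 = 0.8043.

0.8043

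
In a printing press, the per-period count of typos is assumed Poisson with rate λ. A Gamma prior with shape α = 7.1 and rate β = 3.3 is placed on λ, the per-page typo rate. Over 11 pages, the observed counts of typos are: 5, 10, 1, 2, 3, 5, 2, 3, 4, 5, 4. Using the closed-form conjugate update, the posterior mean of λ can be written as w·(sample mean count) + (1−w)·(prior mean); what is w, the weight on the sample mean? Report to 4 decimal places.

0.7692

With a Gamma(shape α, rate β) prior, the Poisson likelihood is conjugate: the posterior is Gamma(α + ΣXᵢ, β + n).
Posterior mean = (α₀+S)/(β₀+n) = [n/(β₀+n)]·(S/n) + [β₀/(β₀+n)]·(α₀/β₀), so only n and β₀ enter the weight.
Weight on data w = n/(β₀+n) = 11/(3.3+11) = 11/14.3 = 0.7692.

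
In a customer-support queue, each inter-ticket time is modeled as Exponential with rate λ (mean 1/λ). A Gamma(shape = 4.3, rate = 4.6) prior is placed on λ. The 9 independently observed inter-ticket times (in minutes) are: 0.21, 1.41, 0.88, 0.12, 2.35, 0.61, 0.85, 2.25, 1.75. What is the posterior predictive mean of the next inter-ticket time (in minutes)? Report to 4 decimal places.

With a Gamma(shape α, rate β) prior on the exponential rate λ, the posterior after n observations with total T = Σxᵢ is Gamma(α+n, β+T).
Sum of observations T = 10.43 minutes; n = 9.
Posterior: Gamma(4.3+9, 4.6+10.43) = Gamma(13.3, 15.03).
The predictive distribution for the next observation is Lomax; its mean is β/(α−1) = 15.03/12.3 = 1.2220.

1.2220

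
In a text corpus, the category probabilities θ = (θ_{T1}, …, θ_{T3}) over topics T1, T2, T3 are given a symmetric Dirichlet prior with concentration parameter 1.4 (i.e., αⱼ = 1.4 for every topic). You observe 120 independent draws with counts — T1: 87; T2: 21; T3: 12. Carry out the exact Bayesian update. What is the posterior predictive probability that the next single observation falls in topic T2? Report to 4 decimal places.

The Dirichlet prior is conjugate to the Multinomial likelihood: each posterior αⱼ = prior αⱼ + observed count nⱼ.
Posterior concentration: (88.4, 22.4, 13.4), total = 124.2.
P(next = T2 | data) = α_{T2}/Σα = 0.1804.

0.1804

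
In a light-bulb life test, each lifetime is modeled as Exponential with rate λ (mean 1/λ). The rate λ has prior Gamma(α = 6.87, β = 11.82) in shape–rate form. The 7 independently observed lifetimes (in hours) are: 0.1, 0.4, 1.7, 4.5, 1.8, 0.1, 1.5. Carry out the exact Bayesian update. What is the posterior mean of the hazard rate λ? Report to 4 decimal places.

With a Gamma(shape α, rate β) prior on the exponential rate λ, the posterior after n observations with total T = Σxᵢ is Gamma(α+n, β+T).
Sum of observations T = 10.1 hours; n = 7.
Posterior: Gamma(6.87+7, 11.82+10.1) = Gamma(13.87, 21.92).
Posterior mean of λ = α/β = 13.87/21.92 = 0.6328.

0.6328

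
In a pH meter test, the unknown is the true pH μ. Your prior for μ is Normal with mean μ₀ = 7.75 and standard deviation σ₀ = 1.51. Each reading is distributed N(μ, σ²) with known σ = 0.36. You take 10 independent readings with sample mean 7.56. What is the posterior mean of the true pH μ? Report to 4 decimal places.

7.5611

For Normal data with known variance σ², a Normal(μ₀, σ₀²) prior on μ is conjugate. Posterior precision = 1/σ₀² + n/σ²; posterior mean is the precision-weighted average of μ₀ and x̄.
n·x̄ = 10·7.56 = 75.6.
σ₀² = 1.51² = 2.2801, σ² = 0.36² = 0.1296; σ² + n·σ₀² = 0.1296 + 10·2.2801 = 22.9306.
Posterior mean = (μ₀/σ₀² + n·x̄/σ²)/(1/σ₀² + n/σ²) = (σ²·μ₀ + σ₀²·n·x̄)/(σ² + n·σ₀²) = (0.1296·7.75 + 2.2801·75.6)/22.9306 = 173.37996/22.9306 = 7.5611.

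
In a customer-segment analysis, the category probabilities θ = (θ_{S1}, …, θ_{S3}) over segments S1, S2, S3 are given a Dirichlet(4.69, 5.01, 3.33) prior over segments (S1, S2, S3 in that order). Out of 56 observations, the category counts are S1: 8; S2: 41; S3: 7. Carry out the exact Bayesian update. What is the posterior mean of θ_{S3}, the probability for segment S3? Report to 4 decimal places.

0.1496

The Dirichlet prior is conjugate to the Multinomial likelihood: each posterior αⱼ = prior αⱼ + observed count nⱼ.
Posterior concentration: (12.69, 46.01, 10.33), total = 69.03.
E[θ_{S3}|data] = α_{S3}/Σα = 10.33/69.03 = 0.1496.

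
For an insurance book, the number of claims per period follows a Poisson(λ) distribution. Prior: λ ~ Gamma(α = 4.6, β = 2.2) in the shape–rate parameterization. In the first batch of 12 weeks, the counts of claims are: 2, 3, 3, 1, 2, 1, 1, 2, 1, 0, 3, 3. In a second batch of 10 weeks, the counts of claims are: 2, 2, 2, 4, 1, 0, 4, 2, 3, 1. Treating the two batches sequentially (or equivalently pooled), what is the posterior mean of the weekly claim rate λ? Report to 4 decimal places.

With a Gamma(shape α, rate β) prior, the Poisson likelihood is conjugate: the posterior is Gamma(α + ΣXᵢ, β + n).
Batch 1: sum of counts S = 22 over n = 12 weeks.
After batch 1: Gamma(α+S, β+n) = Gamma(4.6+22, 2.2+12) = Gamma(26.6, 14.2).
Batch 2: sum of counts S = 21 over n = 10 weeks.
After batch 2: Gamma(α+S, β+n) = Gamma(26.6+21, 14.2+10) = Gamma(47.6, 24.2).
Posterior mean = α/β = 47.6/24.2 = 1.9669.

1.9669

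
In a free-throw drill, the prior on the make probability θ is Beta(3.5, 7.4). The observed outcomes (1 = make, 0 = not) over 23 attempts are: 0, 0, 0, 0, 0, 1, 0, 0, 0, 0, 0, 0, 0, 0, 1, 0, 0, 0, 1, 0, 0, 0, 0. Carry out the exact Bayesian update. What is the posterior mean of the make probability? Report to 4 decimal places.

The Beta prior is conjugate to a Binomial/Bernoulli likelihood; the update adds successes to α and failures to β.
Posterior: Beta(α+k, β+n−k) = Beta(3.5+3, 7.4+20) = Beta(6.5, 27.4).
Posterior mean = α/(α+β) = 6.5/33.9 = 0.1917.

0.1917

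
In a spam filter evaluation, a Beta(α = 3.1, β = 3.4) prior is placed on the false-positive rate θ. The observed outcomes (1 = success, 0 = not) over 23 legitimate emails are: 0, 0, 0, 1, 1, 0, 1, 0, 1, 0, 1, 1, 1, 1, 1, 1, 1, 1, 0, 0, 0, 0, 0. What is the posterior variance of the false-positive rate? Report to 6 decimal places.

0.008192

The Beta prior is conjugate to a Binomial/Bernoulli likelihood; the update adds successes to α and failures to β.
Posterior: Beta(α+k, β+n−k) = Beta(3.1+12, 3.4+11) = Beta(15.1, 14.4).
Var = αβ/((α+β)²(α+β+1)) = 15.1·14.4/(29.5²·30.5) = 0.008192.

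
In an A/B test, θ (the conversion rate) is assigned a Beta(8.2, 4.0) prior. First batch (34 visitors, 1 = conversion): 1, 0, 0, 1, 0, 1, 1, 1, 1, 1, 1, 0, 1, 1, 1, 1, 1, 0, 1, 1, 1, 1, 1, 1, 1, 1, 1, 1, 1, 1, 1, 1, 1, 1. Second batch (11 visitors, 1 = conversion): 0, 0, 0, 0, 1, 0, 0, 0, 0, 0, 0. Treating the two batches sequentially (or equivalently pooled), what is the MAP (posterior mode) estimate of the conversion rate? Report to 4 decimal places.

0.6739

The Beta prior is conjugate to a Binomial/Bernoulli likelihood; the update adds successes to α and failures to β.
After batch 1: Beta(8.2+29, 4.0+5) = Beta(37.2, 9.0).
After batch 2: Beta(37.2+1, 9.0+10) = Beta(38.2, 19.0).
Mode of Beta(a,b) for a,b>1 is (a−1)/(a+b−2) = 37.2/55.2 = 0.6739.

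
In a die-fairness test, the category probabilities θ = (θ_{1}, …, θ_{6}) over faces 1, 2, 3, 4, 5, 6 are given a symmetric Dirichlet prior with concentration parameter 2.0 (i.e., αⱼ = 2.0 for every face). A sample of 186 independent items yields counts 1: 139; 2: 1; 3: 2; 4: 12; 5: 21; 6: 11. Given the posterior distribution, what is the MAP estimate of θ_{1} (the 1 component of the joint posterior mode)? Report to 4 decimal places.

0.7292

The Dirichlet prior is conjugate to the Multinomial likelihood: each posterior αⱼ = prior αⱼ + observed count nⱼ.
Posterior concentration: (141.0, 3.0, 4.0, 14.0, 23.0, 13.0), total = 198.0.
Joint mode component: (α_{1}−1)/(Σα−K) = 140.0/192.0 = 0.7292.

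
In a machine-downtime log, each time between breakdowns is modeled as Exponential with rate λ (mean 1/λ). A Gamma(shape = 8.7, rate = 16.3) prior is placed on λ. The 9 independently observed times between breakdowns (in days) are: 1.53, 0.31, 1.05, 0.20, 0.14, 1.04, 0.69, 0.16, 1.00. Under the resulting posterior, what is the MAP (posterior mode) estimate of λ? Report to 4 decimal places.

0.7449

With a Gamma(shape α, rate β) prior on the exponential rate λ, the posterior after n observations with total T = Σxᵢ is Gamma(α+n, β+T).
Sum of observations T = 6.12 days; n = 9.
Posterior: Gamma(8.7+9, 16.3+6.12) = Gamma(17.7, 22.42).
Mode = (α−1)/β = 0.7449.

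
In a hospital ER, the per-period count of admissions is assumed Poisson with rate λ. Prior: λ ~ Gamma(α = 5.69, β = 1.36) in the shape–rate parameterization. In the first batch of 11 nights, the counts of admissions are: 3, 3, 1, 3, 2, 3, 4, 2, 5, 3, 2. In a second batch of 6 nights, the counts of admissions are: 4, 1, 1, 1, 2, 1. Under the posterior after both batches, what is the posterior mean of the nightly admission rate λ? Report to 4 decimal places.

With a Gamma(shape α, rate β) prior, the Poisson likelihood is conjugate: the posterior is Gamma(α + ΣXᵢ, β + n).
Batch 1: sum of counts S = 31 over n = 11 nights.
After batch 1: Gamma(α+S, β+n) = Gamma(5.69+31, 1.36+11) = Gamma(36.69, 12.36).
Batch 2: sum of counts S = 10 over n = 6 nights.
After batch 2: Gamma(α+S, β+n) = Gamma(36.69+10, 12.36+6) = Gamma(46.69, 18.36).
Posterior mean = α/β = 46.69/18.36 = 2.5430.

2.5430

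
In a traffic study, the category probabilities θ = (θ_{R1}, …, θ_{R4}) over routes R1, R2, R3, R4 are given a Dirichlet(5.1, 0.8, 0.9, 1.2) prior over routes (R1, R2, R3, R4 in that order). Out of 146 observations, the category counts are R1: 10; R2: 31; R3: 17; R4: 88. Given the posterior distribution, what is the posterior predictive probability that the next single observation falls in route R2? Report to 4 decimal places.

The Dirichlet prior is conjugate to the Multinomial likelihood: each posterior αⱼ = prior αⱼ + observed count nⱼ.
Posterior concentration: (15.1, 31.8, 17.9, 89.2), total = 154.0.
P(next = R2 | data) = α_{R2}/Σα = 0.2065.

0.2065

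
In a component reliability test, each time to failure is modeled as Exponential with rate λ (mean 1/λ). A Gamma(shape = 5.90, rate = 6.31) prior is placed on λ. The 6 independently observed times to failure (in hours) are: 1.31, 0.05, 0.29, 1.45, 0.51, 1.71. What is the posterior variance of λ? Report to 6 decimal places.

With a Gamma(shape α, rate β) prior on the exponential rate λ, the posterior after n observations with total T = Σxᵢ is Gamma(α+n, β+T).
Sum of observations T = 5.32 hours; n = 6.
Posterior: Gamma(5.90+6, 6.31+5.32) = Gamma(11.90, 11.63).
Var = α/β² = 0.087981.

0.087981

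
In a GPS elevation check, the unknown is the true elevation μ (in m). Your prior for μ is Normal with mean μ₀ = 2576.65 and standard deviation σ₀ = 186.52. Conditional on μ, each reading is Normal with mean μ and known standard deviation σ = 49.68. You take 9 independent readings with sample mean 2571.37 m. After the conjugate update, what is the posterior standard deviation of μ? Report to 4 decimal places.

16.4951

For Normal data with known variance σ², a Normal(μ₀, σ₀²) prior on μ is conjugate. Posterior precision = 1/σ₀² + n/σ²; posterior mean is the precision-weighted average of μ₀ and x̄.
σ₀² = 186.52² = 34789.7104, σ² = 49.68² = 2468.1024; σ² + n·σ₀² = 2468.1024 + 9·34789.7104 = 315575.496.
Posterior precision = 1/σ₀² + n/σ² = 1/34789.7104 + 9/2468.1024 = (σ² + n·σ₀²)/(σ₀²σ²) = 315575.496/(34789.7104·2468.1024); posterior variance σₙ² = σ₀²σ²/(σ² + n·σ₀²) = 34789.7104·2468.1024/315575.496 = 272.088831.
Posterior SD = √σₙ² = √(34789.7104·2468.1024/315575.496) = 16.4951.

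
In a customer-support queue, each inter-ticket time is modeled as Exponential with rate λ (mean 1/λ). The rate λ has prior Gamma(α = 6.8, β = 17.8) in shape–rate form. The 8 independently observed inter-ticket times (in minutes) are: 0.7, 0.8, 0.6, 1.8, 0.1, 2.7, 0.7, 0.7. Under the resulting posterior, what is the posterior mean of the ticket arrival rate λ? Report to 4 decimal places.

0.5714

With a Gamma(shape α, rate β) prior on the exponential rate λ, the posterior after n observations with total T = Σxᵢ is Gamma(α+n, β+T).
Sum of observations T = 8.1 minutes; n = 8.
Posterior: Gamma(6.8+8, 17.8+8.1) = Gamma(14.8, 25.9).
Posterior mean of λ = α/β = 14.8/25.9 = 0.5714.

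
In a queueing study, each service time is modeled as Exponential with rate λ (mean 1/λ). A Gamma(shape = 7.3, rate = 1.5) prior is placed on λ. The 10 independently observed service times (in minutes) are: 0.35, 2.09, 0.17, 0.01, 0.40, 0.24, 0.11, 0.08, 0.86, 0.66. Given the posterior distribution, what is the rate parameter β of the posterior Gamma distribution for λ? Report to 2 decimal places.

With a Gamma(shape α, rate β) prior on the exponential rate λ, the posterior after n observations with total T = Σxᵢ is Gamma(α+n, β+T).
Sum of observations T = 4.97 minutes; n = 10.
Posterior: Gamma(7.3+10, 1.5+4.97) = Gamma(17.3, 6.47).
Posterior β = 6.47.

6.47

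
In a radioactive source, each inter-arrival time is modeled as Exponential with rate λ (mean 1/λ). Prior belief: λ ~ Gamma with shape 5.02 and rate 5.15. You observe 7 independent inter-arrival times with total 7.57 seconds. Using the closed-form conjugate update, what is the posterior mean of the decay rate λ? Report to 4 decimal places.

0.9450

With a Gamma(shape α, rate β) prior on the exponential rate λ, the posterior after n observations with total T = Σxᵢ is Gamma(α+n, β+T).
Posterior: Gamma(5.02+7, 5.15+7.57) = Gamma(12.02, 12.72).
Posterior mean of λ = α/β = 12.02/12.72 = 0.9450.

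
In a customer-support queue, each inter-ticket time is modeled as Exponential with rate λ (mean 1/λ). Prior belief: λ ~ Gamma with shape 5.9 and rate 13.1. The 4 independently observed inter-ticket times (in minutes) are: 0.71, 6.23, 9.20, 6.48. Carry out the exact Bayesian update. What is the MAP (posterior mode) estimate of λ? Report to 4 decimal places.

0.2492

With a Gamma(shape α, rate β) prior on the exponential rate λ, the posterior after n observations with total T = Σxᵢ is Gamma(α+n, β+T).
Sum of observations T = 22.62 minutes; n = 4.
Posterior: Gamma(5.9+4, 13.1+22.62) = Gamma(9.9, 35.72).
Mode = (α−1)/β = 0.2492.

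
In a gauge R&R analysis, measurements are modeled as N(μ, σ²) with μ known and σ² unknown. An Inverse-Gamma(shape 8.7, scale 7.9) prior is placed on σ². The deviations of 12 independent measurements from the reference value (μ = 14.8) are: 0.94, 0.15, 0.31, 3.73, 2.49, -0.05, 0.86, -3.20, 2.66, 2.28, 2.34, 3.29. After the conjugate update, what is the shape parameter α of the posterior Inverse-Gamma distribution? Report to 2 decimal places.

14.70

With known mean μ and an Inverse-Gamma(α, β) prior on σ², the Normal likelihood is conjugate: posterior is Inv-Gamma(α + n/2, β + Σ(xᵢ−μ)²/2).
Σ(xᵢ−μ)² = (0.94)² + (0.15)² + (0.31)² + (3.73)² + (2.49)² + (-0.05)² + (0.86)² + (-3.20)² + (2.66)² + (2.28)² + (2.34)² + (3.29)² = 60.6710.
Posterior: Inv-Gamma(8.7 + 12/2, 7.9 + 60.6710/2) = Inv-Gamma(14.70, 38.23550).
Posterior α = 14.70.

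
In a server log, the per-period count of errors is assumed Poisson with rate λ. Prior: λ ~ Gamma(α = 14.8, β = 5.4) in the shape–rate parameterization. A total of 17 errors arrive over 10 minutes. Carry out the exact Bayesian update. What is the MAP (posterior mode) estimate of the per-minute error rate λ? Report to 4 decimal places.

2.0000

With a Gamma(shape α, rate β) prior, the Poisson likelihood is conjugate: the posterior is Gamma(α + ΣXᵢ, β + n).
Posterior: Gamma(α+S, β+n) = Gamma(14.8+17, 5.4+10) = Gamma(31.8, 15.4).
Mode of Gamma(α,β) for α≥1 is (α−1)/β = 30.8/15.4 = 2.0000.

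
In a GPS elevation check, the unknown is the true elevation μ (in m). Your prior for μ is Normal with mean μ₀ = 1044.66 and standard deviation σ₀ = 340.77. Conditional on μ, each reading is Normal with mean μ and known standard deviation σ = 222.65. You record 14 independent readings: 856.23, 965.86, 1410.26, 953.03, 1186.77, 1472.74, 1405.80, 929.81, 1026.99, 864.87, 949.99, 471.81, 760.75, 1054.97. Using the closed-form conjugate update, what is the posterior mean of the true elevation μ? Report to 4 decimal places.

For Normal data with known variance σ², a Normal(μ₀, σ₀²) prior on μ is conjugate. Posterior precision = 1/σ₀² + n/σ²; posterior mean is the precision-weighted average of μ₀ and x̄.
Σxᵢ = 856.23 + 965.86 + 1410.26 + 953.03 + 1186.77 + 1472.74 + 1405.80 + 929.81 + 1026.99 + 864.87 + 949.99 + 471.81 + 760.75 + 1054.97 = 14309.88, so n·x̄ = 14309.88.
σ₀² = 340.77² = 116124.1929, σ² = 222.65² = 49573.0225; σ² + n·σ₀² = 49573.0225 + 14·116124.1929 = 1675311.7231.
Posterior mean = (μ₀/σ₀² + n·x̄/σ²)/(1/σ₀² + n/σ²) = (σ²·μ₀ + σ₀²·n·x̄)/(σ² + n·σ₀²) = (49573.0225·1044.66 + 116124.1929·14309.88)/1675311.7231 = 1713510219.180702/1675311.7231 = 1022.8008.

1022.8008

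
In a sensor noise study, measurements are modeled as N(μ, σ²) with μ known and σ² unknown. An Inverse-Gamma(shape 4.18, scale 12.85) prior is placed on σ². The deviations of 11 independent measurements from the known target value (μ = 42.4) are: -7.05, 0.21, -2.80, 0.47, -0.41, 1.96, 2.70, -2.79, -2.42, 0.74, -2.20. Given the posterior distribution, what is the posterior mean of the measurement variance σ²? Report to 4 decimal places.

With known mean μ and an Inverse-Gamma(α, β) prior on σ², the Normal likelihood is conjugate: posterior is Inv-Gamma(α + n/2, β + Σ(xᵢ−μ)²/2).
Σ(xᵢ−μ)² = (-7.05)² + (0.21)² + (-2.80)² + (0.47)² + (-0.41)² + (1.96)² + (2.70)² + (-2.79)² + (-2.42)² + (0.74)² + (-2.20)² = 88.1353.
Posterior: Inv-Gamma(4.18 + 11/2, 12.85 + 88.1353/2) = Inv-Gamma(9.68, 56.91765).
E[σ²|data] = β/(α−1) = 56.91765/8.68 = 6.5573.

6.5573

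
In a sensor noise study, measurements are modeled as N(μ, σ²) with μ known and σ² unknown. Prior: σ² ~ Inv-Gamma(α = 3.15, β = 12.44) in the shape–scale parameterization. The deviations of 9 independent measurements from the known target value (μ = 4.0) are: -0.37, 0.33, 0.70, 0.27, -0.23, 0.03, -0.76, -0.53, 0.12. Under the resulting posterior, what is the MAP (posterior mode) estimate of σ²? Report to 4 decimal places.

1.5385

With known mean μ and an Inverse-Gamma(α, β) prior on σ², the Normal likelihood is conjugate: posterior is Inv-Gamma(α + n/2, β + Σ(xᵢ−μ)²/2).
Σ(xᵢ−μ)² = (-0.37)² + (0.33)² + (0.70)² + (0.27)² + (-0.23)² + (0.03)² + (-0.76)² + (-0.53)² + (0.12)² = 1.7354.
Posterior: Inv-Gamma(3.15 + 9/2, 12.44 + 1.7354/2) = Inv-Gamma(7.65, 13.30770).
Mode = β/(α+1) = 13.30770/8.65 = 1.5385.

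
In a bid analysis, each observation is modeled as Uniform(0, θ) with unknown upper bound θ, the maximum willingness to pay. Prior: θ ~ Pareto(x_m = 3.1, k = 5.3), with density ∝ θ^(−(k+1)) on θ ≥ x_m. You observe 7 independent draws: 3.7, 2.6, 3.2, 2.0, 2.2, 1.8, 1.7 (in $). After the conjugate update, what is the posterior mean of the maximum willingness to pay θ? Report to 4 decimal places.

A Pareto(scale x_m, shape k) prior on the upper bound θ of Uniform(0, θ) is conjugate: posterior is Pareto(max(x_m, max xᵢ), k + n).
Sample maximum = 3.7; prior scale x_m = 3.1 → posterior scale = max = 3.7.
Posterior shape = 5.3 + 7 = 12.3.
E[θ|data] = k·x_m/(k−1) = 12.3·3.7/11.3 = 4.0274.

4.0274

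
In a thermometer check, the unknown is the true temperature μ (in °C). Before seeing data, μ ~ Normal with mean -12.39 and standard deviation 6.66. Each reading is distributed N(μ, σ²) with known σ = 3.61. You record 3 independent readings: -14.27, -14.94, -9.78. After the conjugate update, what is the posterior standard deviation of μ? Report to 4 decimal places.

1.9891

For Normal data with known variance σ², a Normal(μ₀, σ₀²) prior on μ is conjugate. Posterior precision = 1/σ₀² + n/σ²; posterior mean is the precision-weighted average of μ₀ and x̄.
σ₀² = 6.66² = 44.3556, σ² = 3.61² = 13.0321; σ² + n·σ₀² = 13.0321 + 3·44.3556 = 146.0989.
Posterior precision = 1/σ₀² + n/σ² = 1/44.3556 + 3/13.0321 = (σ² + n·σ₀²)/(σ₀²σ²) = 146.0989/(44.3556·13.0321); posterior variance σₙ² = σ₀²σ²/(σ² + n·σ₀²) = 44.3556·13.0321/146.0989 = 3.956543.
Posterior SD = √σₙ² = √(44.3556·13.0321/146.0989) = 1.9891.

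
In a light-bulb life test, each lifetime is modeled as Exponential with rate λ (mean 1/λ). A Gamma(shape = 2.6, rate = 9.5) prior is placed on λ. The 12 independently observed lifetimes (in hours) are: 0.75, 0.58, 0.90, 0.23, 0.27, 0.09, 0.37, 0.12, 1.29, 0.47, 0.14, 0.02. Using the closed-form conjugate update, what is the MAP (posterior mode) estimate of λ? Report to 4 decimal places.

With a Gamma(shape α, rate β) prior on the exponential rate λ, the posterior after n observations with total T = Σxᵢ is Gamma(α+n, β+T).
Sum of observations T = 5.23 hours; n = 12.
Posterior: Gamma(2.6+12, 9.5+5.23) = Gamma(14.6, 14.73).
Mode = (α−1)/β = 0.9233.

0.9233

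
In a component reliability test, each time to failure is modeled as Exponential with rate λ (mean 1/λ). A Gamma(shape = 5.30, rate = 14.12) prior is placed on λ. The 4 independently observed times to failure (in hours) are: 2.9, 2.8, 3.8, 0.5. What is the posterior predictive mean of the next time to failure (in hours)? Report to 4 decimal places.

With a Gamma(shape α, rate β) prior on the exponential rate λ, the posterior after n observations with total T = Σxᵢ is Gamma(α+n, β+T).
Sum of observations T = 10.0 hours; n = 4.
Posterior: Gamma(5.30+4, 14.12+10.0) = Gamma(9.30, 24.12).
The predictive distribution for the next observation is Lomax; its mean is β/(α−1) = 24.12/8.30 = 2.9060.

2.9060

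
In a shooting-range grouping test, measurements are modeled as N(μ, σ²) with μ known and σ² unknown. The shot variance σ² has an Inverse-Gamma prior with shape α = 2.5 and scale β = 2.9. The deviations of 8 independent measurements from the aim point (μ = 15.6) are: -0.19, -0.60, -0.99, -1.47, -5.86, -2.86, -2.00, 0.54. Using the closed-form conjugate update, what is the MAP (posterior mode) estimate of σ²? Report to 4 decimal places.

With known mean μ and an Inverse-Gamma(α, β) prior on σ², the Normal likelihood is conjugate: posterior is Inv-Gamma(α + n/2, β + Σ(xᵢ−μ)²/2).
Σ(xᵢ−μ)² = (-0.19)² + (-0.60)² + (-0.99)² + (-1.47)² + (-5.86)² + (-2.86)² + (-2.00)² + (0.54)² = 50.3479.
Posterior: Inv-Gamma(2.5 + 8/2, 2.9 + 50.3479/2) = Inv-Gamma(6.50, 28.07395).
Mode = β/(α+1) = 28.07395/7.50 = 3.7432.

3.7432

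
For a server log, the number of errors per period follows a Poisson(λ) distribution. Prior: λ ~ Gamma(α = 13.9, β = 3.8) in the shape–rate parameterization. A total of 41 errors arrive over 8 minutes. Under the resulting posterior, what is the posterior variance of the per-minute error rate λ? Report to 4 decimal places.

0.3943

With a Gamma(shape α, rate β) prior, the Poisson likelihood is conjugate: the posterior is Gamma(α + ΣXᵢ, β + n).
Posterior: Gamma(α+S, β+n) = Gamma(13.9+41, 3.8+8) = Gamma(54.9, 11.8).
Var = α/β² = 54.9/11.8² = 0.3943.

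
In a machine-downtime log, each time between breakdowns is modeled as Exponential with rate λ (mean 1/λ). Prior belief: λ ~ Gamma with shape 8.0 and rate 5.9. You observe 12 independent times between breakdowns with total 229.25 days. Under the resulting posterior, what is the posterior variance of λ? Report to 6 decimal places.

0.000362

With a Gamma(shape α, rate β) prior on the exponential rate λ, the posterior after n observations with total T = Σxᵢ is Gamma(α+n, β+T).
Posterior: Gamma(8.0+12, 5.9+229.25) = Gamma(20.0, 235.15).
Var = α/β² = 0.000362.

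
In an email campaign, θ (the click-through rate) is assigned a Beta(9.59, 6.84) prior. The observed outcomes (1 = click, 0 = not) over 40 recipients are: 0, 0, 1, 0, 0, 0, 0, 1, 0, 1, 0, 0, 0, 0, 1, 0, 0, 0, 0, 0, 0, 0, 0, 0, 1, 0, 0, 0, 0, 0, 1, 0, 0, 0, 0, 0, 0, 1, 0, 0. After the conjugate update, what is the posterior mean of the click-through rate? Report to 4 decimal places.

0.2940

The Beta prior is conjugate to a Binomial/Bernoulli likelihood; the update adds successes to α and failures to β.
Posterior: Beta(α+k, β+n−k) = Beta(9.59+7, 6.84+33) = Beta(16.59, 39.84).
Posterior mean = α/(α+β) = 16.59/56.43 = 0.2940.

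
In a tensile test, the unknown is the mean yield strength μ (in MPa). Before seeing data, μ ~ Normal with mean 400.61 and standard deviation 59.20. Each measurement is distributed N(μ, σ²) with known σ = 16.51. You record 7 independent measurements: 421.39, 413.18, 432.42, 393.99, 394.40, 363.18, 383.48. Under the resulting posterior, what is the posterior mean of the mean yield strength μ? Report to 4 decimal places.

For Normal data with known variance σ², a Normal(μ₀, σ₀²) prior on μ is conjugate. Posterior precision = 1/σ₀² + n/σ²; posterior mean is the precision-weighted average of μ₀ and x̄.
Σxᵢ = 421.39 + 413.18 + 432.42 + 393.99 + 394.40 + 363.18 + 383.48 = 2802.04, so n·x̄ = 2802.04.
σ₀² = 59.20² = 3504.64, σ² = 16.51² = 272.5801; σ² + n·σ₀² = 272.5801 + 7·3504.64 = 24805.0601.
Posterior mean = (μ₀/σ₀² + n·x̄/σ²)/(1/σ₀² + n/σ²) = (σ²·μ₀ + σ₀²·n·x̄)/(σ² + n·σ₀²) = (272.5801·400.61 + 3504.64·2802.04)/24805.0601 = 9929339.779461/24805.0601 = 400.2949.

400.2949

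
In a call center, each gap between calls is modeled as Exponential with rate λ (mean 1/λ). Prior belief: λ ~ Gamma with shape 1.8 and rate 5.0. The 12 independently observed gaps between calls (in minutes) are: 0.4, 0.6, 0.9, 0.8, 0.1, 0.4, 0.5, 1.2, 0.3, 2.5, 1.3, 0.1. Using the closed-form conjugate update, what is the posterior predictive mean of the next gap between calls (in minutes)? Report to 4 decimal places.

With a Gamma(shape α, rate β) prior on the exponential rate λ, the posterior after n observations with total T = Σxᵢ is Gamma(α+n, β+T).
Sum of observations T = 9.1 minutes; n = 12.
Posterior: Gamma(1.8+12, 5.0+9.1) = Gamma(13.8, 14.1).
The predictive distribution for the next observation is Lomax; its mean is β/(α−1) = 14.1/12.8 = 1.1016.

1.1016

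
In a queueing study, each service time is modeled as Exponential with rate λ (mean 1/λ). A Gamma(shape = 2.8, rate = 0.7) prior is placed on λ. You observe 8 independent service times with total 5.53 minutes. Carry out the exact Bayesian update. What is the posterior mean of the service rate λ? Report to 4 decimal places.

1.7335

With a Gamma(shape α, rate β) prior on the exponential rate λ, the posterior after n observations with total T = Σxᵢ is Gamma(α+n, β+T).
Posterior: Gamma(2.8+8, 0.7+5.53) = Gamma(10.8, 6.23).
Posterior mean of λ = α/β = 10.8/6.23 = 1.7335.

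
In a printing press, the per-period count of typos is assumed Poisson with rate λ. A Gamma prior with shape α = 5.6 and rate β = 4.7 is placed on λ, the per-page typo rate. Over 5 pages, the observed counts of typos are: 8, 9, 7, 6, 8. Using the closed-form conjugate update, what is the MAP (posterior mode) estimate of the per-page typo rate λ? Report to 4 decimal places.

With a Gamma(shape α, rate β) prior, the Poisson likelihood is conjugate: the posterior is Gamma(α + ΣXᵢ, β + n).
Sum of counts S = 38 over n = 5 pages.
Posterior: Gamma(α+S, β+n) = Gamma(5.6+38, 4.7+5) = Gamma(43.6, 9.7).
Mode of Gamma(α,β) for α≥1 is (α−1)/β = 42.6/9.7 = 4.3918.

4.3918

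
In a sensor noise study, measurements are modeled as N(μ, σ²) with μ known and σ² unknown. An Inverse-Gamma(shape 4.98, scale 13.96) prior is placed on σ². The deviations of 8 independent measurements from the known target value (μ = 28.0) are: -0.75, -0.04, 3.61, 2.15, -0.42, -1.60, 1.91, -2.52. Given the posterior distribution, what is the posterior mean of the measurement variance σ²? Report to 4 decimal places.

With known mean μ and an Inverse-Gamma(α, β) prior on σ², the Normal likelihood is conjugate: posterior is Inv-Gamma(α + n/2, β + Σ(xᵢ−μ)²/2).
Σ(xᵢ−μ)² = (-0.75)² + (-0.04)² + (3.61)² + (2.15)² + (-0.42)² + (-1.60)² + (1.91)² + (-2.52)² = 30.9536.
Posterior: Inv-Gamma(4.98 + 8/2, 13.96 + 30.9536/2) = Inv-Gamma(8.98, 29.43680).
E[σ²|data] = β/(α−1) = 29.43680/7.98 = 3.6888.

3.6888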